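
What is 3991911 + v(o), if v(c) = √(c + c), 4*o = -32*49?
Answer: 3991911 + 28*I ≈ 3.9919e+6 + 28.0*I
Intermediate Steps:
o = -392 (o = (-32*49)/4 = (¼)*(-1568) = -392)
v(c) = √2*√c (v(c) = √(2*c) = √2*√c)
3991911 + v(o) = 3991911 + √2*√(-392) = 3991911 + √2*(14*I*√2) = 3991911 + 28*I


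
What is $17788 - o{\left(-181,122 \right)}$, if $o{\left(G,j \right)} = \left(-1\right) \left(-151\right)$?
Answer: $17637$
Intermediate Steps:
$o{\left(G,j \right)} = 151$
$17788 - o{\left(-181,122 \right)} = 17788 - 151 = 17637$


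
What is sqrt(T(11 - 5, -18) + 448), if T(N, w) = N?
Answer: sqrt(454) ≈ 21.307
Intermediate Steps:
sqrt(T(11 - 5, -18) + 448) = sqrt((11 - 5) + 448) = sqrt(6 + 448) = sqrt(454)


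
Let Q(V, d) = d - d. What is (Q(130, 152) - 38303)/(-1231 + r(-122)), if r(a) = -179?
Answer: 38303/1410 ≈ 27.165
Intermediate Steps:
Q(V, d) = 0
(Q(130, 152) - 38303)/(-1231 + r(-122)) = (0 - 38303)/(-1231 - 179) = -38303/(-1410) = -38303*(-1/1410) = 38303/1410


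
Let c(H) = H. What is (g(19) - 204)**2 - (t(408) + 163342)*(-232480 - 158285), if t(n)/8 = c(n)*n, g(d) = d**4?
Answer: 601145209999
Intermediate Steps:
t(n) = 8*n**2 (t(n) = 8*(n*n) = 8*n**2)
(g(19) - 204)**2 - (t(408) + 163342)*(-232480 - 158285) = (19**4 - 204)**2 - (8*408**2 + 163342)*(-232480 - 158285) = (130321 - 204)**2 - (8*166464 + 163342)*(-390765) = 130117**2 - (1331712 + 163342)*(-390765) = 16930433689 - 1495054*(-390765) = 16930433689 - 1*(-584214776310) = 16930433689 + 584214776310 = 601145209999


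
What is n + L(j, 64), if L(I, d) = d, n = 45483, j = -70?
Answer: 45547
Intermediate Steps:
n + L(j, 64) = 45483 + 64 = 45547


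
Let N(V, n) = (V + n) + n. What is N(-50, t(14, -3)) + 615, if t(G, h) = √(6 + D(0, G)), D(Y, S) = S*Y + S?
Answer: 565 + 4*√5 ≈ 573.94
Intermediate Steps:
D(Y, S) = S + S*Y
t(G, h) = √(6 + G) (t(G, h) = √(6 + G*(1 + 0)) = √(6 + G*1) = √(6 + G))
N(V, n) = V + 2*n
N(-50, t(14, -3)) + 615 = (-50 + 2*√(6 + 14)) + 615 = (-50 + 2*√20) + 615 = (-50 + 2*(2*√5)) + 615 = (-50 + 4*√5) + 615 = 565 + 4*√5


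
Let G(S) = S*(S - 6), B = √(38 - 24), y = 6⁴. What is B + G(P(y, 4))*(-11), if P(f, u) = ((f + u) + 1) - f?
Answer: 55 + √14 ≈ 58.742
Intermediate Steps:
y = 1296
B = √14 ≈ 3.7417
P(f, u) = 1 + u (P(f, u) = (1 + f + u) - f = 1 + u)
G(S) = S*(-6 + S)
B + G(P(y, 4))*(-11) = √14 + ((1 + 4)*(-6 + (1 + 4)))*(-11) = √14 + (5*(-6 + 5))*(-11) = √14 + (5*(-1))*(-11) = √14 - 5*(-11) = √14 + 55 = 55 + √14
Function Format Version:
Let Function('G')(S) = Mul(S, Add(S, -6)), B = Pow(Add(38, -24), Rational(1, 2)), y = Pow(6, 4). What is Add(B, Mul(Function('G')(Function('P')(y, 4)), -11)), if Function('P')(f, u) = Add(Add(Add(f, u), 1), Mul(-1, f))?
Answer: Add(55, Pow(14, Rational(1, 2))) ≈ 58.742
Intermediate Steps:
y = 1296
B = Pow(14, Rational(1, 2)) ≈ 3.7417
Function('P')(f, u) = Add(1, u) (Function('P')(f, u) = Add(Add(1, f, u), Mul(-1, f)) = Add(1, u))
Function('G')(S) = Mul(S, Add(-6, S))
Add(B, Mul(Function('G')(Function('P')(y, 4)), -11)) = Add(Pow(14, Rational(1, 2)), Mul(Mul(Add(1, 4), Add(-6, Add(1, 4))), -11)) = Add(Pow(14, Rational(1, 2)), Mul(Mul(5, Add(-6, 5)), -11)) = Add(Pow(14, Rational(1, 2)), Mul(Mul(5, -1), -11)) = Add(Pow(14, Rational(1, 2)), Mul(-5, -11)) = Add(Pow(14, Rational(1, 2)), 55) = Add(55, Pow(14, Rational(1, 2)))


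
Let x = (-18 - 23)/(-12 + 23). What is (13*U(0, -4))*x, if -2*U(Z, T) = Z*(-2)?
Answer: 0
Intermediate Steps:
U(Z, T) = Z (U(Z, T) = -Z*(-2)/2 = -(-1)*Z = Z)
x = -41/11 ≈ -3.7273
(13*U(0, -4))*x = (13*0)*(-41/11) = 0*(-41/11) = 0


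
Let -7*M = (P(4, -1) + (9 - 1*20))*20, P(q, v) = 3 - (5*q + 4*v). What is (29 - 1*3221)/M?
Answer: -931/20 ≈ -46.550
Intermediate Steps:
P(q, v) = 3 - 5*q - 4*v (P(q, v) = 3 - (4*v + 5*q) = 3 + (-5*q - 4*v) = 3 - 5*q - 4*v)
M = 480/7 (M = -((3 - 5*4 - 4*(-1)) + (9 - 1*20))*20/7 = -((3 - 20 + 4) + (9 - 20))*20/7 = -(-13 - 11)*20/7 = -(-24)*20/7 = -⅐*(-480) = 480/7 ≈ 68.571)
(29 - 1*3221)/M = (29 - 1*3221)/(480/7) = (29 - 3221)*(7/480) = -3192*7/480 = -931/20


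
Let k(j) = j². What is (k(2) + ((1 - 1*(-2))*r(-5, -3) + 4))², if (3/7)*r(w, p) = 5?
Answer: 1849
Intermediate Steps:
r(w, p) = 35/3 (r(w, p) = (7/3)*5 = 35/3)
(k(2) + ((1 - 1*(-2))*r(-5, -3) + 4))² = (2² + ((1 - 1*(-2))*(35/3) + 4))² = (4 + ((1 + 2)*(35/3) + 4))² = (4 + (3*(35/3) + 4))² = (4 + (35 + 4))² = (4 + 39)² = 43² = 1849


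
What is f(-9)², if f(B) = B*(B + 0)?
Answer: 6561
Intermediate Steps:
f(B) = B² (f(B) = B*B = B²)
f(-9)² = ((-9)²)² = 81² = 6561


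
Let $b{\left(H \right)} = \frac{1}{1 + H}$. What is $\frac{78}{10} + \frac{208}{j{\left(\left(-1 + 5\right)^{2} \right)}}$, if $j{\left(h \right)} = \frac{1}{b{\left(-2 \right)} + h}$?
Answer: $\frac{15639}{5} \approx 3127.8$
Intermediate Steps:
$j{\left(h \right)} = \frac{1}{-1 + h}$ ($j{\left(h \right)} = \frac{1}{\frac{1}{1 - 2} + h} = \frac{1}{\frac{1}{-1} + h} = \frac{1}{-1 + h}$)
$\frac{78}{10} + \frac{208}{j{\left(\left(-1 + 5\right)^{2} \right)}} = \frac{78}{10} + \frac{208}{\frac{1}{-1 + \left(-1 + 5\right)^{2}}} = 78 \cdot \frac{1}{10} + \frac{208}{\frac{1}{-1 + 4^{2}}} = \frac{39}{5} + \frac{208}{\frac{1}{-1 + 16}} = \frac{39}{5} + \frac{208}{\frac{1}{15}} = \frac{39}{5} + 208 \frac{1}{\frac{1}{15}} = \frac{39}{5} + 208 \cdot 15 = \frac{39}{5} + 3120 = \frac{15639}{5}$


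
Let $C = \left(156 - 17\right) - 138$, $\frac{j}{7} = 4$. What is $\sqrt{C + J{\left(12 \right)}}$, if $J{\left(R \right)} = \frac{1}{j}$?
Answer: $\frac{\sqrt{203}}{14} \approx 1.0177$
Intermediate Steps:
$j = 28$ ($j = 7 \cdot 4 = 28$)
$J{\left(R \right)} = \frac{1}{28}$
$C = 1$ ($C = 139 - 138 = 1$)
$\sqrt{C + J{\left(12 \right)}} = \sqrt{1 + \frac{1}{28}} = \sqrt{\frac{29}{28}} = \frac{\sqrt{203}}{14}$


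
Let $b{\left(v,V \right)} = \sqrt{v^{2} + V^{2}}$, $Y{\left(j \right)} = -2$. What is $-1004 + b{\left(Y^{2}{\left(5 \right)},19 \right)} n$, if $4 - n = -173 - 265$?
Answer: $-1004 + 442 \sqrt{377} \approx 7578.1$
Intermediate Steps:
$n = 442$ ($n = 4 - \left(-173 - 265\right) = 4 - -438 = 4 + 438 = 442$)
$b{\left(v,V \right)} = \sqrt{V^{2} + v^{2}}$
$-1004 + b{\left(Y^{2}{\left(5 \right)},19 \right)} n = -1004 + \sqrt{19^{2} + \left(\left(-2\right)^{2}\right)^{2}} \cdot 442 = -1004 + \sqrt{361 + 4^{2}} \cdot 442 = -1004 + \sqrt{361 + 16} \cdot 442 = -1004 + \sqrt{377} \cdot 442 = -1004 + 442 \sqrt{377}$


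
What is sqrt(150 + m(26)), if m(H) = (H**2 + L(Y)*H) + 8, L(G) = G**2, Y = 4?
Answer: 25*sqrt(2) ≈ 35.355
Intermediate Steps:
m(H) = 8 + H**2 + 16*H (m(H) = (H**2 + 4**2*H) + 8 = (H**2 + 16*H) + 8 = 8 + H**2 + 16*H)
sqrt(150 + m(26)) = sqrt(150 + (8 + 26**2 + 16*26)) = sqrt(150 + (8 + 676 + 416)) = sqrt(150 + 1100) = sqrt(1250) = 25*sqrt(2)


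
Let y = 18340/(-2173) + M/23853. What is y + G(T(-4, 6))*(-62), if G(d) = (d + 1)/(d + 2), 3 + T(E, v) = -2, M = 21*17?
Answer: -4721513963/51832569 ≈ -91.092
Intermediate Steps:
M = 357
T(E, v) = -5 (T(E, v) = -3 - 2 = -5)
y = -145562753/17277523 (y = 18340/(-2173) + 357/23853 = 18340*(-1/2173) + 357*(1/23853) = -18340/2173 + 119/7951 = -145562753/17277523 ≈ -8.4250)
G(d) = (1 + d)/(2 + d)
y + G(T(-4, 6))*(-62) = -145562753/17277523 + ((1 - 5)/(2 - 5))*(-62) = -145562753/17277523 + (-4/(-3))*(-62) = -145562753/17277523 - ⅓*(-4)*(-62) = -145562753/17277523 + (4/3)*(-62) = -145562753/17277523 - 248/3 = -4721513963/51832569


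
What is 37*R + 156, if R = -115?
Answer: -4099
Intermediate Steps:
37*R + 156 = 37*(-115) + 156 = -4255 + 156 = -4099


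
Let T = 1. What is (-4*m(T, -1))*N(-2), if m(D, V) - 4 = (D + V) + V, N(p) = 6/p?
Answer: 36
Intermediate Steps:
m(D, V) = 4 + D + 2*V (m(D, V) = 4 + ((D + V) + V) = 4 + (D + 2*V) = 4 + D + 2*V)
(-4*m(T, -1))*N(-2) = (-4*(4 + 1 + 2*(-1)))*(6/(-2)) = (-4*(4 + 1 - 2))*(6*(-½)) = -4*3*(-3) = -12*(-3) = 36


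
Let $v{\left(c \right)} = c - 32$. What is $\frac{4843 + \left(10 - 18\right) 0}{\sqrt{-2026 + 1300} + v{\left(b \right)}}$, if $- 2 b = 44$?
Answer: $- \frac{43587}{607} - \frac{53273 i \sqrt{6}}{3642} \approx -71.807 - 35.83 i$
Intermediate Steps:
$b = -22$ ($b = \left(- \frac{1}{2}\right) 44 = -22$)
$v{\left(c \right)} = -32 + c$ ($v{\left(c \right)} = c - 32 = -32 + c$)
$\frac{4843 + \left(10 - 18\right) 0}{\sqrt{-2026 + 1300} + v{\left(b \right)}} = \frac{4843 + \left(10 - 18\right) 0}{\sqrt{-2026 + 1300} - 54} = \frac{4843 - 0}{\sqrt{-726} - 54} = \frac{4843 + 0}{11 i \sqrt{6} - 54} = \frac{4843}{-54 + 11 i \sqrt{6}}$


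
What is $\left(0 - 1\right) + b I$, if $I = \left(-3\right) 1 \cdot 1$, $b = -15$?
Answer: $44$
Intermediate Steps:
$I = -3$ ($I = \left(-3\right) 1 = -3$)
$\left(0 - 1\right) + b I = \left(0 - 1\right) - -45 = \left(0 - 1\right) + 45 = -1 + 45 = 44$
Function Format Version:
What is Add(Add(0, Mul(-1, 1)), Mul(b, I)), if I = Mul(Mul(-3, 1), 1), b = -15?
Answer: 44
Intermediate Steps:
I = -3 (I = Mul(-3, 1) = -3)
Add(Add(0, Mul(-1, 1)), Mul(b, I)) = Add(Add(0, Mul(-1, 1)), Mul(-15, -3)) = Add(Add(0, -1), 45) = Add(-1, 45) = 44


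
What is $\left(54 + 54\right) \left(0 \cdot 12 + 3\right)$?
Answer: $324$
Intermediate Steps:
$\left(54 + 54\right) \left(0 \cdot 12 + 3\right) = 108 \left(0 + 3\right) = 108 \cdot 3 = 324$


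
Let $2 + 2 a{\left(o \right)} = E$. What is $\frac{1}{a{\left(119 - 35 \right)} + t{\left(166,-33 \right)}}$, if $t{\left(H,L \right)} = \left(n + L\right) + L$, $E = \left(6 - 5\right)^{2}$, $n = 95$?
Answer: $\frac{2}{57} \approx 0.035088$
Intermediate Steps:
$E = 1$ ($E = 1^{2} = 1$)
$a{\left(o \right)} = - \frac{1}{2}$ ($a{\left(o \right)} = -1 + \frac{1}{2} \cdot 1 = -1 + \frac{1}{2} = - \frac{1}{2}$)
$t{\left(H,L \right)} = 95 + 2 L$ ($t{\left(H,L \right)} = \left(95 + L\right) + L = 95 + 2 L$)
$\frac{1}{a{\left(119 - 35 \right)} + t{\left(166,-33 \right)}} = \frac{1}{- \frac{1}{2} + \left(95 + 2 \left(-33\right)\right)} = \frac{1}{- \frac{1}{2} + \left(95 - 66\right)} = \frac{1}{- \frac{1}{2} + 29} = \frac{1}{\frac{57}{2}} = \frac{2}{57}$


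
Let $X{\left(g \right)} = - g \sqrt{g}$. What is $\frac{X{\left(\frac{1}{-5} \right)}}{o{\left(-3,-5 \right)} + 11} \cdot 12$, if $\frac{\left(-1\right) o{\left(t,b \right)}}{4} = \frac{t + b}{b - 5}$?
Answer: $\frac{4 i \sqrt{5}}{65} \approx 0.1376 i$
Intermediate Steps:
$o{\left(t,b \right)} = - \frac{4 \left(b + t\right)}{-5 + b}$ ($o{\left(t,b \right)} = - 4 \frac{t + b}{b - 5} = - 4 \frac{b + t}{-5 + b} = - \frac{4 \left(b + t\right)}{-5 + b}$)
$X{\left(g \right)} = - g^{\frac{3}{2}}$
$\frac{X{\left(\frac{1}{-5} \right)}}{o{\left(-3,-5 \right)} + 11} \cdot 12 = \frac{\left(-1\right) \left(\frac{1}{-5}\right)^{\frac{3}{2}}}{\frac{4 \left(\left(-1\right) \left(-5\right) - -3\right)}{-5 - 5} + 11} \cdot 12 = \frac{\left(-1\right) \left(- \frac{1}{5}\right)^{\frac{3}{2}}}{\frac{4 \left(5 + 3\right)}{-10} + 11} \cdot 12 = \frac{\left(-1\right) \left(- \frac{i \sqrt{5}}{25}\right)}{4 \left(- \frac{1}{10}\right) 8 + 11} \cdot 12 = \frac{\frac{1}{25} i \sqrt{5}}{- \frac{16}{5} + 11} \cdot 12 = \frac{\frac{1}{25} i \sqrt{5}}{\frac{39}{5}} \cdot 12 = \frac{i \sqrt{5}}{25} \cdot \frac{5}{39} \cdot 12 = \frac{i \sqrt{5}}{195} \cdot 12 = \frac{4 i \sqrt{5}}{65}$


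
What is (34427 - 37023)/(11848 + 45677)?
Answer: -44/975 ≈ -0.045128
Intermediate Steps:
(34427 - 37023)/(11848 + 45677) = -2596/57525 = -2596*1/57525 = -44/975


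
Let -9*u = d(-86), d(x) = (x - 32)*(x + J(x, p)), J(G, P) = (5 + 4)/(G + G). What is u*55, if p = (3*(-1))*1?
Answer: -48029245/774 ≈ -62053.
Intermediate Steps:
p = -3 (p = -3*1 = -3)
J(G, P) = 9/(2*G) (J(G, P) = 9/((2*G)) = 9*(1/(2*G)) = 9/(2*G))
d(x) = (-32 + x)*(x + 9/(2*x)) (d(x) = (x - 32)*(x + 9/(2*x)) = (-32 + x)*(x + 9/(2*x)))
u = -873259/774 (u = -(9/2 + (-86)² - 144/(-86) - 32*(-86))/9 = -(9/2 + 7396 - 144*(-1/86) + 2752)/9 = -(9/2 + 7396 + 72/43 + 2752)/9 = -⅑*873259/86 = -873259/774 ≈ -1128.2)
u*55 = -873259/774*55 = -48029245/774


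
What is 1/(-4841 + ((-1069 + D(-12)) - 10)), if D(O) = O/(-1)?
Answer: -1/5908 ≈ -0.00016926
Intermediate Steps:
D(O) = -O (D(O) = O*(-1) = -O)
1/(-4841 + ((-1069 + D(-12)) - 10)) = 1/(-4841 + ((-1069 - 1*(-12)) - 10)) = 1/(-4841 + ((-1069 + 12) - 10)) = 1/(-4841 + (-1057 - 10)) = 1/(-4841 - 1067) = 1/(-5908) = -1/5908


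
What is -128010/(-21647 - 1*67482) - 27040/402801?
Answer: 49152507850/35901250329 ≈ 1.3691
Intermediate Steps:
-128010/(-21647 - 1*67482) - 27040/402801 = -128010/(-21647 - 67482) - 27040*1/402801 = -128010/(-89129) - 27040/402801 = -128010*(-1/89129) - 27040/402801 = 128010/89129 - 27040/402801 = 49152507850/35901250329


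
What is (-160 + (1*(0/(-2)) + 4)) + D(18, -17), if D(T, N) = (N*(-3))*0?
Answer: -156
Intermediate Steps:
D(T, N) = 0 (D(T, N) = -3*N*0 = 0)
(-160 + (1*(0/(-2)) + 4)) + D(18, -17) = (-160 + (1*(0/(-2)) + 4)) + 0 = (-160 + (1*(0*(-½)) + 4)) + 0 = (-160 + (1*0 + 4)) + 0 = (-160 + (0 + 4)) + 0 = (-160 + 4) + 0 = -156 + 0 = -156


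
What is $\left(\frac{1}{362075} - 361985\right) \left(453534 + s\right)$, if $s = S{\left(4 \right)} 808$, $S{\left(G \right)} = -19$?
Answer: $- \frac{57430638827647068}{362075} \approx -1.5862 \cdot 10^{11}$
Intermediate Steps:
$s = -15352$ ($s = \left(-19\right) 808 = -15352$)
$\left(\frac{1}{362075} - 361985\right) \left(453534 + s\right) = \left(\frac{1}{362075} - 361985\right) \left(453534 - 15352\right) = \left(\frac{1}{362075} - 361985\right) 438182 = \left(- \frac{131065718874}{362075}\right) 438182 = - \frac{57430638827647068}{362075}$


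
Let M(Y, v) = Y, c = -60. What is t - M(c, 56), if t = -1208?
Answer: -1148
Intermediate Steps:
t - M(c, 56) = -1208 - 1*(-60) = -1208 + 60 = -1148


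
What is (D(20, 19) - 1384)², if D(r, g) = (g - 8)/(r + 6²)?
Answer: 6005165049/3136 ≈ 1.9149e+6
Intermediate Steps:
D(r, g) = (-8 + g)/(36 + r) (D(r, g) = (-8 + g)/(r + 36) = (-8 + g)/(36 + r))
(D(20, 19) - 1384)² = ((-8 + 19)/(36 + 20) - 1384)² = (11/56 - 1384)² = (-77493/56)² = 6005165049/3136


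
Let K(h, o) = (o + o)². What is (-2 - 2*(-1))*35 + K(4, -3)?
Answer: 36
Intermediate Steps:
K(h, o) = 4*o² (K(h, o) = (2*o)² = 4*o²)
(-2 - 2*(-1))*35 + K(4, -3) = (-2 - 2*(-1))*35 + 4*(-3)² = (-2 + 2)*35 + 4*9 = 0*35 + 36 = 0 + 36 = 36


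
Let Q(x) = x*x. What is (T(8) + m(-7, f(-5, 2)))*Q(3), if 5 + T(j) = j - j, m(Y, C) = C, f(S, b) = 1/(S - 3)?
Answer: -369/8 ≈ -46.125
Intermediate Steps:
f(S, b) = 1/(-3 + S)
T(j) = -5 (T(j) = -5 + (j - j) = -5 + 0 = -5)
Q(x) = x**2
(T(8) + m(-7, f(-5, 2)))*Q(3) = (-5 + 1/(-3 - 5))*3**2 = (-5 + 1/(-8))*9 = (-5 - 1/8)*9 = -41/8*9 = -369/8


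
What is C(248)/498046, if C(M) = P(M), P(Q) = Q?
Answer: 4/8033 ≈ 0.00049795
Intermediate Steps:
C(M) = M
C(248)/498046 = 248/498046 = 248*(1/498046) = 4/8033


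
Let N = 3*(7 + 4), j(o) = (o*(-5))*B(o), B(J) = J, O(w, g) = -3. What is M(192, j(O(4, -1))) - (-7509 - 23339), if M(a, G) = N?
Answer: 30881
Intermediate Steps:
j(o) = -5*o² (j(o) = (o*(-5))*o = (-5*o)*o = -5*o²)
N = 33 (N = 3*11 = 33)
M(a, G) = 33
M(192, j(O(4, -1))) - (-7509 - 23339) = 33 - (-7509 - 23339) = 33 - 1*(-30848) = 33 + 30848 = 30881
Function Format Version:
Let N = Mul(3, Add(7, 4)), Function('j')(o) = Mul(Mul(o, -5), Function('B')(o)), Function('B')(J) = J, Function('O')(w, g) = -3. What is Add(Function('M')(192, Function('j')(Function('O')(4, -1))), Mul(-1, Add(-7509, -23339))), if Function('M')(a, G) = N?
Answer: 30881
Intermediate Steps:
Function('j')(o) = Mul(-5, Pow(o, 2)) (Function('j')(o) = Mul(Mul(o, -5), o) = Mul(Mul(-5, o), o) = Mul(-5, Pow(o, 2)))
N = 33 (N = Mul(3, 11) = 33)
Function('M')(a, G) = 33
Add(Function('M')(192, Function('j')(Function('O')(4, -1))), Mul(-1, Add(-7509, -23339))) = Add(33, Mul(-1, Add(-7509, -23339))) = Add(33, Mul(-1, -30848)) = Add(33, 30848) = 30881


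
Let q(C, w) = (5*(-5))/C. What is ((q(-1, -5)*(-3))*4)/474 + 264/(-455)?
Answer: -43606/35945 ≈ -1.2131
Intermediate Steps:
q(C, w) = -25/C
((q(-1, -5)*(-3))*4)/474 + 264/(-455) = ((-25/(-1)*(-3))*4)/474 + 264/(-455) = ((-25*(-1)*(-3))*4)*(1/474) + 264*(-1/455) = ((25*(-3))*4)*(1/474) - 264/455 = -75*4*(1/474) - 264/455 = -300*1/474 - 264/455 = -50/79 - 264/455 = -43606/35945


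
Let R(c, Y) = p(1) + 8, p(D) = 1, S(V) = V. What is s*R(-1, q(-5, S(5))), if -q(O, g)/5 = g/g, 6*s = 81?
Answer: 243/2 ≈ 121.50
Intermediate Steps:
s = 27/2 (s = (1/6)*81 = 27/2 ≈ 13.500)
q(O, g) = -5 (q(O, g) = -5*g/g = -5*1 = -5)
R(c, Y) = 9 (R(c, Y) = 1 + 8 = 9)
s*R(-1, q(-5, S(5))) = (27/2)*9 = 243/2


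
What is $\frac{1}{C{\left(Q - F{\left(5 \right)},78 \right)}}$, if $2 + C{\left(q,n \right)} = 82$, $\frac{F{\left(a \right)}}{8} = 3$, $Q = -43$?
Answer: $\frac{1}{80} \approx 0.0125$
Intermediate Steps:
$F{\left(a \right)} = 24$ ($F{\left(a \right)} = 8 \cdot 3 = 24$)
$C{\left(q,n \right)} = 80$ ($C{\left(q,n \right)} = -2 + 82 = 80$)
$\frac{1}{C{\left(Q - F{\left(5 \right)},78 \right)}} = \frac{1}{80}$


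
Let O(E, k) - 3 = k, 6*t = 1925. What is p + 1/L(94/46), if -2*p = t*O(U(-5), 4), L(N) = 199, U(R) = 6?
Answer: -2681513/2388 ≈ -1122.9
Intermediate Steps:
t = 1925/6 (t = (⅙)*1925 = 1925/6 ≈ 320.83)
O(E, k) = 3 + k
p = -13475/12 (p = -1925*(3 + 4)/12 = -1925*7/12 = -½*13475/6 = -13475/12 ≈ -1122.9)
p + 1/L(94/46) = -13475/12 + 1/199 = -2681513/2388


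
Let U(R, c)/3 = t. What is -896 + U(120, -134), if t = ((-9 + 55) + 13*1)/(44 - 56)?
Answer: -3643/4 ≈ -910.75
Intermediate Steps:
t = -59/12 (t = (46 + 13)/(-12) = 59*(-1/12) = -59/12 ≈ -4.9167)
U(R, c) = -59/4 (U(R, c) = 3*(-59/12) = -59/4)
-896 + U(120, -134) = -896 - 59/4 = -3643/4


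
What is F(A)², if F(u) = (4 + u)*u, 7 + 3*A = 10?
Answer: 25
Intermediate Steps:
A = 1 (A = -7/3 + (⅓)*10 = -7/3 + 10/3 = 1)
F(u) = u*(4 + u)
F(A)² = (1*(4 + 1))² = (1*5)² = 5² = 25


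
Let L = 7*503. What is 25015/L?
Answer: 25015/3521 ≈ 7.1045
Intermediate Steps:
L = 3521
25015/L = 25015/3521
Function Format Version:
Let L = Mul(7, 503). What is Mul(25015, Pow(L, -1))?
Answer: Rational(25015, 3521) ≈ 7.1045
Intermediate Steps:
L = 3521
Mul(25015, Pow(L, -1)) = Mul(25015, Pow(3521, -1)) = Mul(25015, Rational(1, 3521)) = Rational(25015, 3521)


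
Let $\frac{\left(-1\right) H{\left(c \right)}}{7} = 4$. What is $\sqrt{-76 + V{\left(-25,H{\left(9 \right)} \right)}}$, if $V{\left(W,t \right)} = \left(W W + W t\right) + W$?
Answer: $6 \sqrt{34} \approx 34.986$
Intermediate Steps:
$H{\left(c \right)} = -28$ ($H{\left(c \right)} = \left(-7\right) 4 = -28$)
$V{\left(W,t \right)} = W + W^{2} + W t$ ($V{\left(W,t \right)} = \left(W^{2} + W t\right) + W = W + W^{2} + W t$)
$\sqrt{-76 + V{\left(-25,H{\left(9 \right)} \right)}} = \sqrt{-76 - 25 \left(1 - 25 - 28\right)} = \sqrt{-76 - -1300} = \sqrt{-76 + 1300} = \sqrt{1224} = 6 \sqrt{34}$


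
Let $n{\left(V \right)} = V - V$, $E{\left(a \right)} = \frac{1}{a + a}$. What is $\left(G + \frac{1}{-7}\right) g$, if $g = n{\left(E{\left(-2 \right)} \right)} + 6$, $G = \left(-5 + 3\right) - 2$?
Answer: $- \frac{174}{7} \approx -24.857$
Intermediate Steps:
$G = -4$ ($G = -2 - 2 = -4$)
$E{\left(a \right)} = \frac{1}{2 a}$
$n{\left(V \right)} = 0$
$g = 6$ ($g = 0 + 6 = 6$)
$\left(G + \frac{1}{-7}\right) g = \left(-4 + \frac{1}{-7}\right) 6 = \left(-4 - \frac{1}{7}\right) 6 = \left(- \frac{29}{7}\right) 6 = - \frac{174}{7}$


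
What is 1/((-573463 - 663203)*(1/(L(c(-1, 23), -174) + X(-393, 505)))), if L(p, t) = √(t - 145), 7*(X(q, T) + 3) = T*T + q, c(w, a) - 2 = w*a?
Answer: -36373/1236666 - I*√319/1236666 ≈ -0.029412 - 1.4443e-5*I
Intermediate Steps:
c(w, a) = 2 + a*w (c(w, a) = 2 + w*a = 2 + a*w)
X(q, T) = -3 + q/7 + T²/7 (X(q, T) = -3 + (T*T + q)/7 = -3 + (T² + q)/7 = -3 + (q + T²)/7 = -3 + (q/7 + T²/7) = -3 + q/7 + T²/7)
L(p, t) = √(-145 + t)
1/((-573463 - 663203)*(1/(L(c(-1, 23), -174) + X(-393, 505)))) = 1/((-573463 - 663203)*(1/(√(-145 - 174) + (-3 + (⅐)*(-393) + (⅐)*505²)))) = 1/((-1236666)*(1/(√(-319) + (-3 - 393/7 + (⅐)*255025)))) = -(36373/1236666 + I*√319/1236666) = -(36373 + I*√319)/1236666 = -36373/1236666 - I*√319/1236666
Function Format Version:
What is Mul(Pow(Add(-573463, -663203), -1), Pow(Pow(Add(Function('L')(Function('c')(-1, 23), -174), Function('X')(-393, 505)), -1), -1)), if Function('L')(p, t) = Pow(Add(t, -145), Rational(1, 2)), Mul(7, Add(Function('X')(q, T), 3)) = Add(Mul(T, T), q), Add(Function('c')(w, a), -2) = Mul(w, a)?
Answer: Add(Rational(-36373, 1236666), Mul(Rational(-1, 1236666), I, Pow(319, Rational(1, 2)))) ≈ Add(-0.029412, Mul(-1.4443e-5, I))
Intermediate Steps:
Function('c')(w, a) = Add(2, Mul(a, w)) (Function('c')(w, a) = Add(2, Mul(w, a)) = Add(2, Mul(a, w)))
Function('X')(q, T) = Add(-3, Mul(Rational(1, 7), q), Mul(Rational(1, 7), Pow(T, 2))) (Function('X')(q, T) = Add(-3, Mul(Rational(1, 7), Add(Mul(T, T), q))) = Add(-3, Mul(Rational(1, 7), Add(Pow(T, 2), q))) = Add(-3, Mul(Rational(1, 7), Add(q, Pow(T, 2)))) = Add(-3, Add(Mul(Rational(1, 7), q), Mul(Rational(1, 7), Pow(T, 2)))) = Add(-3, Mul(Rational(1, 7), q), Mul(Rational(1, 7), Pow(T, 2))))
Function('L')(p, t) = Pow(Add(-145, t), Rational(1, 2))
Mul(Pow(Add(-573463, -663203), -1), Pow(Pow(Add(Function('L')(Function('c')(-1, 23), -174), Function('X')(-393, 505)), -1), -1)) = Mul(Pow(Add(-573463, -663203), -1), Pow(Pow(Add(Pow(Add(-145, -174), Rational(1, 2)), Add(-3, Mul(Rational(1, 7), -393), Mul(Rational(1, 7), Pow(505, 2)))), -1), -1)) = Mul(Pow(-1236666, -1), Pow(Pow(Add(Pow(-319, Rational(1, 2)), Add(-3, Rational(-393, 7), Mul(Rational(1, 7), 255025))), -1), -1)) = Mul(Rational(-1, 1236666), Pow(Pow(Add(Mul(I, Pow(319, Rational(1, 2))), Add(-3, Rational(-393, 7), Rational(255025, 7))), -1), -1)) = Mul(Rational(-1, 1236666), Pow(Pow(Add(Mul(I, Pow(319, Rational(1, 2))), 36373), -1), -1)) = Mul(Rational(-1, 1236666), Pow(Pow(Add(36373, Mul(I, Pow(319, Rational(1, 2)))), -1), -1)) = Mul(Rational(-1, 1236666), Add(36373, Mul(I, Pow(319, Rational(1, 2))))) = Add(Rational(-36373, 1236666), Mul(Rational(-1, 1236666), I, Pow(319, Rational(1, 2))))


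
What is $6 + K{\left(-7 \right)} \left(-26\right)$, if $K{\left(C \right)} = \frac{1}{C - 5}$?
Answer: $\frac{49}{6} \approx 8.1667$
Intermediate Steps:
$K{\left(C \right)} = \frac{1}{-5 + C}$
$6 + K{\left(-7 \right)} \left(-26\right) = 6 + \frac{1}{-5 - 7} \left(-26\right) = 6 + \frac{1}{-12} \left(-26\right) = 6 - - \frac{13}{6} = 6 + \frac{13}{6} = \frac{49}{6}$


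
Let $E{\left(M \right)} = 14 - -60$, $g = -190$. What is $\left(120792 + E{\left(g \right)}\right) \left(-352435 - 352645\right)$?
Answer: $-85220199280$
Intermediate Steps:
$E{\left(M \right)} = 74$ ($E{\left(M \right)} = 14 + 60 = 74$)
$\left(120792 + E{\left(g \right)}\right) \left(-352435 - 352645\right) = \left(120792 + 74\right) \left(-352435 - 352645\right) = 120866 \left(-705080\right) = -85220199280$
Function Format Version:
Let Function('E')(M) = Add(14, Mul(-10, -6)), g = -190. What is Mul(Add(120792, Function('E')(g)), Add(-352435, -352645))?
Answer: -85220199280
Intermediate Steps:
Function('E')(M) = 74 (Function('E')(M) = Add(14, 60) = 74)
Mul(Add(120792, Function('E')(g)), Add(-352435, -352645)) = Mul(Add(120792, 74), Add(-352435, -352645)) = Mul(120866, -705080) = -85220199280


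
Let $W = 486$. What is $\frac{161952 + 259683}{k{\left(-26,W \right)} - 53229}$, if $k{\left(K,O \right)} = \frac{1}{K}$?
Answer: $- \frac{2192502}{276791} \approx -7.9211$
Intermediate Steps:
$\frac{161952 + 259683}{k{\left(-26,W \right)} - 53229} = \frac{161952 + 259683}{\frac{1}{-26} - 53229} = \frac{421635}{- \frac{1}{26} - 53229} = \frac{421635}{- \frac{1383955}{26}} = 421635 \left(- \frac{26}{1383955}\right) = - \frac{2192502}{276791}$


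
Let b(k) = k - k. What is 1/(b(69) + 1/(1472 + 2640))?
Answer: 4112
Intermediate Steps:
b(k) = 0
1/(b(69) + 1/(1472 + 2640)) = 1/(0 + 1/(1472 + 2640)) = 1/(0 + 1/4112) = 1/(1/4112) = 4112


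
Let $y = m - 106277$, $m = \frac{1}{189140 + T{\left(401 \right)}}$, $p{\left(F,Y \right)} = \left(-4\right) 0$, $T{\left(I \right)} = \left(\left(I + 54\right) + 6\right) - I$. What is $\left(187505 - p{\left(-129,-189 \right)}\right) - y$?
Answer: $\frac{55583554399}{189200} \approx 2.9378 \cdot 10^{5}$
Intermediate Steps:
$T{\left(I \right)} = 60$ ($T{\left(I \right)} = \left(\left(54 + I\right) + 6\right) - I = \left(60 + I\right) - I = 60$)
$p{\left(F,Y \right)} = 0$
$m = \frac{1}{189200}$ ($m = \frac{1}{189140 + 60} = \frac{1}{189200} \approx 5.2854 \cdot 10^{-6}$)
$y = - \frac{20107608399}{189200}$ ($y = \frac{1}{189200} - 106277 = - \frac{20107608399}{189200} \approx -1.0628 \cdot 10^{5}$)
$\left(187505 - p{\left(-129,-189 \right)}\right) - y = \left(187505 - 0\right) - - \frac{20107608399}{189200} = \left(187505 + 0\right) + \frac{20107608399}{189200} = 187505 + \frac{20107608399}{189200} = \frac{55583554399}{189200}$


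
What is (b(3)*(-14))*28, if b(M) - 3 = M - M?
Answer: -1176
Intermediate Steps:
b(M) = 3 (b(M) = 3 + (M - M) = 3 + 0 = 3)
(b(3)*(-14))*28 = (3*(-14))*28 = -42*28 = -1176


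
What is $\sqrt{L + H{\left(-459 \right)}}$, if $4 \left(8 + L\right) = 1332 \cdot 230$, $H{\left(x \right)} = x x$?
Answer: $\sqrt{287263} \approx 535.97$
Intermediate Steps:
$H{\left(x \right)} = x^{2}$
$L = 76582$ ($L = -8 + \frac{1332 \cdot 230}{4} = -8 + \frac{1}{4} \cdot 306360 = -8 + 76590 = 76582$)
$\sqrt{L + H{\left(-459 \right)}} = \sqrt{76582 + \left(-459\right)^{2}} = \sqrt{76582 + 210681} = \sqrt{287263}$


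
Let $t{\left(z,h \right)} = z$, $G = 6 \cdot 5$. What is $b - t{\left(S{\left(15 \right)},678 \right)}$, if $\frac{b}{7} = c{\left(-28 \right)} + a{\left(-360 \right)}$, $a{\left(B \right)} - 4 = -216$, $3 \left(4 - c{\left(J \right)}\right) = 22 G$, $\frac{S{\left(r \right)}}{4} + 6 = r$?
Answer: $-3032$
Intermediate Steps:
$S{\left(r \right)} = -24 + 4 r$
$G = 30$
$c{\left(J \right)} = -216$ ($c{\left(J \right)} = 4 - \frac{22 \cdot 30}{3} = 4 - 220 = -216$)
$a{\left(B \right)} = -212$ ($a{\left(B \right)} = 4 - 216 = -212$)
$b = -2996$ ($b = 7 \left(-216 - 212\right) = 7 \left(-428\right) = -2996$)
$b - t{\left(S{\left(15 \right)},678 \right)} = -2996 - \left(-24 + 4 \cdot 15\right) = -2996 - \left(-24 + 60\right) = -2996 - 36 = -3032$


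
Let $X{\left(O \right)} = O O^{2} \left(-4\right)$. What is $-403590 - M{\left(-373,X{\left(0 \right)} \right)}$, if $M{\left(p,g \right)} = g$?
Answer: $-403590$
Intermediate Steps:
$X{\left(O \right)} = - 4 O^{3}$ ($X{\left(O \right)} = O^{3} \left(-4\right) = - 4 O^{3}$)
$-403590 - M{\left(-373,X{\left(0 \right)} \right)} = -403590 - - 4 \cdot 0^{3} = -403590 - \left(-4\right) 0 = -403590 - 0 = -403590 + 0 = -403590$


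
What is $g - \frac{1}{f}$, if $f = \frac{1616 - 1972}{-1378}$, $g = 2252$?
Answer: $\frac{400167}{178} \approx 2248.1$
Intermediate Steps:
$f = \frac{178}{689}$ ($f = \left(1616 - 1972\right) \left(- \frac{1}{1378}\right) = \left(-356\right) \left(- \frac{1}{1378}\right) = \frac{178}{689} \approx 0.25835$)
$g - \frac{1}{f} = 2252 - \frac{1}{\frac{178}{689}} = 2252 - \frac{689}{178} = \frac{400167}{178}$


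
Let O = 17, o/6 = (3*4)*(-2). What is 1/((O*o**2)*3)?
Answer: 1/1057536 ≈ 9.4559e-7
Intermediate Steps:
o = -144 (o = 6*((3*4)*(-2)) = 6*(12*(-2)) = 6*(-24) = -144)
1/((O*o**2)*3) = 1/((17*(-144)**2)*3) = 1/((17*20736)*3) = 1/(352512*3) = 1/1057536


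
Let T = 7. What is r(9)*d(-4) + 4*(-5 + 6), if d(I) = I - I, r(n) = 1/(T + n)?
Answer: 4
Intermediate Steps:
r(n) = 1/(7 + n)
d(I) = 0
r(9)*d(-4) + 4*(-5 + 6) = 0/(7 + 9) + 4*(-5 + 6) = 0/16 + 4*1 = (1/16)*0 + 4 = 0 + 4 = 4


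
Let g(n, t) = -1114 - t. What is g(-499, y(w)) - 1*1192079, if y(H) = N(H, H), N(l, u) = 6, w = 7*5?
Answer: -1193199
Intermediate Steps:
w = 35
y(H) = 6
g(-499, y(w)) - 1*1192079 = (-1114 - 1*6) - 1*1192079 = (-1114 - 6) - 1192079 = -1120 - 1192079 = -1193199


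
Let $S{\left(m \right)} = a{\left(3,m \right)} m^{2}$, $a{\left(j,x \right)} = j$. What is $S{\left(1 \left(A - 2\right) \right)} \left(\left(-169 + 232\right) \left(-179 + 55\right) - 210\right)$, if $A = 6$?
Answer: $-385056$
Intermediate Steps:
$S{\left(m \right)} = 3 m^{2}$
$S{\left(1 \left(A - 2\right) \right)} \left(\left(-169 + 232\right) \left(-179 + 55\right) - 210\right) = 3 \left(1 \left(6 - 2\right)\right)^{2} \left(\left(-169 + 232\right) \left(-179 + 55\right) - 210\right) = 3 \left(1 \cdot 4\right)^{2} \left(63 \left(-124\right) - 210\right) = 3 \cdot 4^{2} \left(-7812 - 210\right) = 3 \cdot 16 \left(-8022\right) = 48 \left(-8022\right) = -385056$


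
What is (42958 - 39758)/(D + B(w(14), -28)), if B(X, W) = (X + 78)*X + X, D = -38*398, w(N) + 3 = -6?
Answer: -1600/7877 ≈ -0.20312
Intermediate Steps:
w(N) = -9 (w(N) = -3 - 6 = -9)
D = -15124
B(X, W) = X + X*(78 + X) (B(X, W) = (78 + X)*X + X = X*(78 + X) + X = X + X*(78 + X))
(42958 - 39758)/(D + B(w(14), -28)) = (42958 - 39758)/(-15124 - 9*(79 - 9)) = 3200/(-15124 - 9*70) = 3200/(-15124 - 630) = 3200/(-15754) = 3200*(-1/15754) = -1600/7877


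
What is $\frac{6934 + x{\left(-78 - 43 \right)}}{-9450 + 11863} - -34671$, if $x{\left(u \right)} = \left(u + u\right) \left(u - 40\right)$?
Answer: $\frac{83707019}{2413} \approx 34690.0$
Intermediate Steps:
$x{\left(u \right)} = 2 u \left(-40 + u\right)$
$\frac{6934 + x{\left(-78 - 43 \right)}}{-9450 + 11863} - -34671 = \frac{6934 + 2 \left(-78 - 43\right) \left(-40 - 121\right)}{-9450 + 11863} - -34671 = \frac{6934 + 2 \left(-121\right) \left(-40 - 121\right)}{2413} + 34671 = \left(6934 + 2 \left(-121\right) \left(-161\right)\right) \frac{1}{2413} + 34671 = \left(6934 + 38962\right) \frac{1}{2413} + 34671 = 45896 \cdot \frac{1}{2413} + 34671 = \frac{45896}{2413} + 34671 = \frac{83707019}{2413}$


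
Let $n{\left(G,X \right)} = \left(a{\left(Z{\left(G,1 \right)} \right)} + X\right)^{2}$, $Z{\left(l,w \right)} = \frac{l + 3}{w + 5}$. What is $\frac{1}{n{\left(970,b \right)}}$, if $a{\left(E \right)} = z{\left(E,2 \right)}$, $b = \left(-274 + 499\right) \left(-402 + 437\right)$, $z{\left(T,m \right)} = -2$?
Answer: $\frac{1}{61984129} \approx 1.6133 \cdot 10^{-8}$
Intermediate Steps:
$Z{\left(l,w \right)} = \frac{3 + l}{5 + w}$
$b = 7875$ ($b = 225 \cdot 35 = 7875$)
$a{\left(E \right)} = -2$
$n{\left(G,X \right)} = \left(-2 + X\right)^{2}$
$\frac{1}{n{\left(970,b \right)}} = \frac{1}{\left(-2 + 7875\right)^{2}} = \frac{1}{7873^{2}} = \frac{1}{61984129}$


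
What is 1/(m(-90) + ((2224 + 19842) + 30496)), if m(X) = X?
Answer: 1/52472 ≈ 1.9058e-5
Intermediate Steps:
1/(m(-90) + ((2224 + 19842) + 30496)) = 1/(-90 + ((2224 + 19842) + 30496)) = 1/(-90 + (22066 + 30496)) = 1/(-90 + 52562) = 1/52472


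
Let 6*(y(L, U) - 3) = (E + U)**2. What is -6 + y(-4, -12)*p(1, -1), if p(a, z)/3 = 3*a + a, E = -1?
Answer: 368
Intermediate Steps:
y(L, U) = 3 + (-1 + U)**2/6
p(a, z) = 12*a (p(a, z) = 3*(3*a + a) = 3*(4*a) = 12*a)
-6 + y(-4, -12)*p(1, -1) = -6 + (3 + (-1 - 12)**2/6)*(12*1) = -6 + (3 + (1/6)*(-13)**2)*12 = -6 + (3 + (1/6)*169)*12 = -6 + (3 + 169/6)*12 = -6 + (187/6)*12 = -6 + 374 = 368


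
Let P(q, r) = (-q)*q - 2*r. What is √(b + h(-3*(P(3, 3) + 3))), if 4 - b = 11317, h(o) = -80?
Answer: I*√11393 ≈ 106.74*I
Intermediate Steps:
P(q, r) = -q² - 2*r
b = -11313 (b = 4 - 1*11317 = 4 - 11317 = -11313)
√(b + h(-3*(P(3, 3) + 3))) = √(-11313 - 80) = √(-11393) = I*√11393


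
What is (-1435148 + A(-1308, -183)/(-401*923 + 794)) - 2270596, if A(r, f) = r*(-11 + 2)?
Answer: -1368638737548/369329 ≈ -3.7057e+6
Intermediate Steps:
A(r, f) = -9*r (A(r, f) = r*(-9) = -9*r)
(-1435148 + A(-1308, -183)/(-401*923 + 794)) - 2270596 = (-1435148 + (-9*(-1308))/(-401*923 + 794)) - 2270596 = (-1435148 + 11772/(-370123 + 794)) - 2270596 = (-1435148 + 11772/(-369329)) - 2270596 = (-1435148 + 11772*(-1/369329)) - 2270596 = (-1435148 - 11772/369329) - 2270596 = -530041787464/369329 - 2270596 = -1368638737548/369329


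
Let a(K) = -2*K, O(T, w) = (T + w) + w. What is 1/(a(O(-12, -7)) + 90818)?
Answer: 1/90870 ≈ 1.1005e-5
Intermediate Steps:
O(T, w) = T + 2*w
1/(a(O(-12, -7)) + 90818) = 1/(-2*(-12 + 2*(-7)) + 90818) = 1/(-2*(-12 - 14) + 90818) = 1/(-2*(-26) + 90818) = 1/(52 + 90818) = 1/90870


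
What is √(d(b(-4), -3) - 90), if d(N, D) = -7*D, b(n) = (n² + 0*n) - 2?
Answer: I*√69 ≈ 8.3066*I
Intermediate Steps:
b(n) = -2 + n² (b(n) = (n² + 0) - 2 = n² - 2 = -2 + n²)
√(d(b(-4), -3) - 90) = √(-7*(-3) - 90) = √(21 - 90) = √(-69) = I*√69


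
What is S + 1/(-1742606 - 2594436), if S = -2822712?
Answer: -12242220497905/4337042 ≈ -2.8227e+6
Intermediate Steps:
S + 1/(-1742606 - 2594436) = -2822712 + 1/(-1742606 - 2594436) = -2822712 + 1/(-4337042) = -2822712 - 1/4337042 = -12242220497905/4337042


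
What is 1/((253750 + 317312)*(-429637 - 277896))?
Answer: -1/404045210046 ≈ -2.4750e-12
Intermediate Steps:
1/((253750 + 317312)*(-429637 - 277896)) = 1/(571062*(-707533)) = 1/(-404045210046) = -1/404045210046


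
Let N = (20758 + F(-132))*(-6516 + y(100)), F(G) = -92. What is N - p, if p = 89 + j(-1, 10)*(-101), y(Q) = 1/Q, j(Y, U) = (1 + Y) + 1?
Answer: -6732971867/50 ≈ -1.3466e+8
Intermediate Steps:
j(Y, U) = 2 + Y
p = -12 (p = 89 + (2 - 1)*(-101) = 89 + 1*(-101) = 89 - 101 = -12)
N = -6732972467/50 (N = (20758 - 92)*(-6516 + 1/100) = 20666*(-6516 + 1/100) = 20666*(-651599/100) = -6732972467/50 ≈ -1.3466e+8)
N - p = -6732972467/50 - 1*(-12) = -6732972467/50 + 12 = -6732971867/50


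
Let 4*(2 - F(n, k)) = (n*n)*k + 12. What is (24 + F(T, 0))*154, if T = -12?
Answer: 3542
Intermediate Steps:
F(n, k) = -1 - k*n**2/4 (F(n, k) = 2 - ((n*n)*k + 12)/4 = 2 - (n**2*k + 12)/4 = 2 - (k*n**2 + 12)/4 = 2 - (12 + k*n**2)/4 = 2 + (-3 - k*n**2/4) = -1 - k*n**2/4)
(24 + F(T, 0))*154 = (24 + (-1 - 1/4*0*(-12)**2))*154 = (24 + (-1 - 1/4*0*144))*154 = (24 + (-1 + 0))*154 = (24 - 1)*154 = 23*154 = 3542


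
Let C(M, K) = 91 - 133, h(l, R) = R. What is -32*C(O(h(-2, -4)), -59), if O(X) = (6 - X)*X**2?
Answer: 1344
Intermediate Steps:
O(X) = X**2*(6 - X)
C(M, K) = -42
-32*C(O(h(-2, -4)), -59) = -32*(-42) = 1344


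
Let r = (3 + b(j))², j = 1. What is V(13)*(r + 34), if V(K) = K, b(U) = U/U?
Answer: 650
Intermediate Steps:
b(U) = 1
r = 16 (r = (3 + 1)² = 4² = 16)
V(13)*(r + 34) = 13*(16 + 34) = 13*50 = 650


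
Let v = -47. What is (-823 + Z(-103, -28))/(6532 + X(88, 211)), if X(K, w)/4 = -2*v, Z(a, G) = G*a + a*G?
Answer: 4945/6908 ≈ 0.71584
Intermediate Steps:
Z(a, G) = 2*G*a (Z(a, G) = G*a + G*a = 2*G*a)
X(K, w) = 376 (X(K, w) = 4*(-2*(-47)) = 4*94 = 376)
(-823 + Z(-103, -28))/(6532 + X(88, 211)) = (-823 + 2*(-28)*(-103))/(6532 + 376) = (-823 + 5768)/6908 = 4945*(1/6908) = 4945/6908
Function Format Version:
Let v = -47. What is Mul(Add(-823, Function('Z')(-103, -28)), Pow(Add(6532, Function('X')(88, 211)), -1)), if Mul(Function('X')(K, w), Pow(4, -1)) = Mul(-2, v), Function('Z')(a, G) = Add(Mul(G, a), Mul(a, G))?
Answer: Rational(4945, 6908) ≈ 0.71584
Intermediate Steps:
Function('Z')(a, G) = Mul(2, G, a) (Function('Z')(a, G) = Add(Mul(G, a), Mul(G, a)) = Mul(2, G, a))
Function('X')(K, w) = 376 (Function('X')(K, w) = Mul(4, Mul(-2, -47)) = Mul(4, 94) = 376)
Mul(Add(-823, Function('Z')(-103, -28)), Pow(Add(6532, Function('X')(88, 211)), -1)) = Mul(Add(-823, Mul(2, -28, -103)), Pow(Add(6532, 376), -1)) = Mul(Add(-823, 5768), Pow(6908, -1)) = Mul(4945, Rational(1, 6908)) = Rational(4945, 6908)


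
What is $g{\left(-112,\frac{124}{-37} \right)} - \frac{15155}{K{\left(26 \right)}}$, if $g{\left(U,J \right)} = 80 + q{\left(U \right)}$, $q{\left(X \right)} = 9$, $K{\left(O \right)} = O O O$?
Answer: $\frac{1549109}{17576} \approx 88.138$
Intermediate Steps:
$K{\left(O \right)} = O^{3}$ ($K{\left(O \right)} = O^{2} O = O^{3}$)
$g{\left(U,J \right)} = 89$ ($g{\left(U,J \right)} = 80 + 9 = 89$)
$g{\left(-112,\frac{124}{-37} \right)} - \frac{15155}{K{\left(26 \right)}} = 89 - \frac{15155}{26^{3}} = 89 - \frac{15155}{17576} = \frac{1549109}{17576}$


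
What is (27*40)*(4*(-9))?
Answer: -38880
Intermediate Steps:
(27*40)*(4*(-9)) = 1080*(-36) = -38880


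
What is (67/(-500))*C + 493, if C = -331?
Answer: 268677/500 ≈ 537.35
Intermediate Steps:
(67/(-500))*C + 493 = (67/(-500))*(-331) + 493 = (67*(-1/500))*(-331) + 493 = -67/500*(-331) + 493 = 22177/500 + 493 = 268677/500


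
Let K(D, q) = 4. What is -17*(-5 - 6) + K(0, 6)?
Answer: 191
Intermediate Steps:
-17*(-5 - 6) + K(0, 6) = -17*(-5 - 6) + 4 = -17*(-11) + 4 = 187 + 4 = 191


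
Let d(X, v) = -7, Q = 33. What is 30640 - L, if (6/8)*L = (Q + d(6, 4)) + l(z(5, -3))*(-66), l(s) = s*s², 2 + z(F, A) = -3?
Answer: 58816/3 ≈ 19605.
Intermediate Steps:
z(F, A) = -5 (z(F, A) = -2 - 3 = -5)
l(s) = s³
L = 33104/3 (L = 4*((33 - 7) + (-5)³*(-66))/3 = 4*(26 - 125*(-66))/3 = 4*(26 + 8250)/3 = (4/3)*8276 = 33104/3 ≈ 11035.)
30640 - L = 30640 - 1*33104/3 = 30640 - 33104/3 = 58816/3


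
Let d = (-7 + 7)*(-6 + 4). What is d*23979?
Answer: 0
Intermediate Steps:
d = 0 (d = 0*(-2) = 0)
d*23979 = 0*23979 = 0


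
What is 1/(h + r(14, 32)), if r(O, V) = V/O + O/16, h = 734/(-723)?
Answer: 40488/86867 ≈ 0.46609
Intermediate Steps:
h = -734/723 (h = 734*(-1/723) = -734/723 ≈ -1.0152)
r(O, V) = O/16 + V/O (r(O, V) = V/O + O*(1/16) = V/O + O/16 = O/16 + V/O)
1/(h + r(14, 32)) = 1/(-734/723 + ((1/16)*14 + 32/14)) = 1/(-734/723 + (7/8 + 32*(1/14))) = 1/(-734/723 + (7/8 + 16/7)) = 1/(-734/723 + 177/56) = 1/(86867/40488) = 40488/86867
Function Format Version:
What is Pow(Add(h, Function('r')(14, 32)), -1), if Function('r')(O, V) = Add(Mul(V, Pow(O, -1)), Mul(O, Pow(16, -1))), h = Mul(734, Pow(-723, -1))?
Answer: Rational(40488, 86867) ≈ 0.46609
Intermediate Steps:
h = Rational(-734, 723) (h = Mul(734, Rational(-1, 723)) = Rational(-734, 723) ≈ -1.0152)
Function('r')(O, V) = Add(Mul(Rational(1, 16), O), Mul(V, Pow(O, -1))) (Function('r')(O, V) = Add(Mul(V, Pow(O, -1)), Mul(O, Rational(1, 16))) = Add(Mul(V, Pow(O, -1)), Mul(Rational(1, 16), O)) = Add(Mul(Rational(1, 16), O), Mul(V, Pow(O, -1))))
Pow(Add(h, Function('r')(14, 32)), -1) = Pow(Add(Rational(-734, 723), Add(Mul(Rational(1, 16), 14), Mul(32, Pow(14, -1)))), -1) = Pow(Add(Rational(-734, 723), Add(Rational(7, 8), Mul(32, Rational(1, 14)))), -1) = Pow(Add(Rational(-734, 723), Add(Rational(7, 8), Rational(16, 7))), -1) = Pow(Add(Rational(-734, 723), Rational(177, 56)), -1) = Pow(Rational(86867, 40488), -1) = Rational(40488, 86867)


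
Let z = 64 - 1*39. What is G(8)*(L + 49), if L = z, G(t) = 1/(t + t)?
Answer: 37/8 ≈ 4.6250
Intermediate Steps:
z = 25 (z = 64 - 39 = 25)
G(t) = 1/(2*t)
L = 25
G(8)*(L + 49) = ((½)/8)*(25 + 49) = ((½)*(⅛))*74 = (1/16)*74 = 37/8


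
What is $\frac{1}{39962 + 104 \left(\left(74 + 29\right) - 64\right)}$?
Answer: $\frac{1}{44018} \approx 2.2718 \cdot 10^{-5}$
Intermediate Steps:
$\frac{1}{39962 + 104 \left(\left(74 + 29\right) - 64\right)} = \frac{1}{39962 + 104 \left(103 - 64\right)} = \frac{1}{39962 + 104 \cdot 39} = \frac{1}{39962 + 4056} = \frac{1}{44018}$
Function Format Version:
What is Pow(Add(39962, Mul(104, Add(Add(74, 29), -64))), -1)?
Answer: Rational(1, 44018) ≈ 2.2718e-5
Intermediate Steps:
Pow(Add(39962, Mul(104, Add(Add(74, 29), -64))), -1) = Pow(Add(39962, Mul(104, Add(103, -64))), -1) = Pow(Add(39962, Mul(104, 39)), -1) = Pow(Add(39962, 4056), -1) = Pow(44018, -1) = Rational(1, 44018)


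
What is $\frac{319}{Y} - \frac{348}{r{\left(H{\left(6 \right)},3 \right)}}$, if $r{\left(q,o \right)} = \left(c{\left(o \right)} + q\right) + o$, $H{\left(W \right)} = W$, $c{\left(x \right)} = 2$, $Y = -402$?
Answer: $- \frac{143405}{4422} \approx -32.43$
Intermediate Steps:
$r{\left(q,o \right)} = 2 + o + q$ ($r{\left(q,o \right)} = \left(2 + q\right) + o = 2 + o + q$)
$\frac{319}{Y} - \frac{348}{r{\left(H{\left(6 \right)},3 \right)}} = \frac{319}{-402} - \frac{348}{2 + 3 + 6} = 319 \left(- \frac{1}{402}\right) - \frac{348}{11} = - \frac{319}{402} - \frac{348}{11} = - \frac{143405}{4422}$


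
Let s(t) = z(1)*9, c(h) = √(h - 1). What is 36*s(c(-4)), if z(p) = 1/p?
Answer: 324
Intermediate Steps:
c(h) = √(-1 + h)
z(p) = 1/p
s(t) = 9 (s(t) = 9/1 = 1*9 = 9)
36*s(c(-4)) = 36*9 = 324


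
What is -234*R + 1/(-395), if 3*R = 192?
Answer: -5915521/395 ≈ -14976.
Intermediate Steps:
R = 64 (R = (⅓)*192 = 64)
-234*R + 1/(-395) = -234*64 + 1/(-395) = -14976 - 1/395 = -5915521/395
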